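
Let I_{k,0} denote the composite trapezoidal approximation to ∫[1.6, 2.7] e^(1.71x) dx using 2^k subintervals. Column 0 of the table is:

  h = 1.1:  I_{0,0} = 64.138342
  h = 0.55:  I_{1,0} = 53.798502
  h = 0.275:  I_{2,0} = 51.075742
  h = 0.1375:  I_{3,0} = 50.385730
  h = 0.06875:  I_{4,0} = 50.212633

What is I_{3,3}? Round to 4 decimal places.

50.1549

I_{1,1} = (4·53.798502 − 64.138342) / 3 = 50.351889
I_{2,1} = (4·51.075742 − 53.798502) / 3 = 50.168155
I_{3,1} = 50.385730 + (50.385730 − 51.075742)/3 = 50.155726
I_{2,2} = (16·50.168155 − 50.351889) / 15 = 50.155906
I_{3,2} = (16·50.155726 − 50.168155) / 15 = 50.154897
I_{3,3} = (64·50.154897 − 50.155906) / 63 = 50.154881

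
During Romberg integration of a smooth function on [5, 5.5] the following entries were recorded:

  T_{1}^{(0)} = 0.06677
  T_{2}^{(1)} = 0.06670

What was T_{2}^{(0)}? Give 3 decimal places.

From T_{2}^{(1)} = (4·T_{2}^{(0)} − T_{1}^{(0)})/3, solve for T_{2}^{(0)}:
4·T_{2}^{(0)} = 3·0.06670 + 0.06677 = 0.26687
T_{2}^{(0)} = 0.06672

0.067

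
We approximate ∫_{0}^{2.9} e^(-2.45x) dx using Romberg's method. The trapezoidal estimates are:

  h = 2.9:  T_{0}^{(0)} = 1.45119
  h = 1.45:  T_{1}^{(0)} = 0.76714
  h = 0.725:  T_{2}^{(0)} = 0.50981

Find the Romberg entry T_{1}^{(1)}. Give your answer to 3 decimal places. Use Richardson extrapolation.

Richardson extrapolation on the trapezoidal column (denominator 4−1=3):
T_{1}^{(1)} = (4·0.76714 − 1.45119) / 3 = 0.53912

0.539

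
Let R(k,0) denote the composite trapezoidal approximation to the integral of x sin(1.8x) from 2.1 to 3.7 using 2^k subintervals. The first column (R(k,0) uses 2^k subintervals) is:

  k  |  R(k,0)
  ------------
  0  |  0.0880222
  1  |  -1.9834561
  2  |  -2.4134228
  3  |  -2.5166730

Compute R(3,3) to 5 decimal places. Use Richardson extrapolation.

Richardson extrapolation on the trapezoidal column (denominator 4−1=3):
R(1,1) = -1.9834561 + (-1.9834561 − 0.0880222)/3 = -2.6739489
R(2,1) = (4·(-2.4134228) − (-1.9834561)) / 3 = -2.5567450
R(3,1) = -2.5166730 + (-2.5166730 − (-2.4134228))/3 = -2.5510897
R(2,2) = (16·(-2.5567450) − (-2.6739489)) / 15 = -2.5489314
R(3,2) = (16·(-2.5510897) − (-2.5567450)) / 15 = -2.5507127
R(3,3) = (64·(-2.5507127) − (-2.5489314)) / 63 = -2.5507410

-2.55074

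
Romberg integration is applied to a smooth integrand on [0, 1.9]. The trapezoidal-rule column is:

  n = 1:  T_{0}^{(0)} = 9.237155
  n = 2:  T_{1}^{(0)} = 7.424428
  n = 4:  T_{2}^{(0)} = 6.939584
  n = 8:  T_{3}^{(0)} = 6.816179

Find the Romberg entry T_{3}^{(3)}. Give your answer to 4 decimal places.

Richardson extrapolation on the trapezoidal column (denominator 4−1=3):
T_{1}^{(1)} = 7.424428 + (7.424428 − 9.237155)/3 = 6.820186
T_{2}^{(1)} = 6.939584 + (6.939584 − 7.424428)/3 = 6.777969
T_{3}^{(1)} = (4·6.816179 − 6.939584) / 3 = 6.775044
T_{2}^{(2)} = (16·6.777969 − 6.820186) / 15 = 6.775155
T_{3}^{(2)} = (16·6.775044 − 6.777969) / 15 = 6.774849
T_{3}^{(3)} = (64·6.774849 − 6.775155) / 63 = 6.774844

6.7748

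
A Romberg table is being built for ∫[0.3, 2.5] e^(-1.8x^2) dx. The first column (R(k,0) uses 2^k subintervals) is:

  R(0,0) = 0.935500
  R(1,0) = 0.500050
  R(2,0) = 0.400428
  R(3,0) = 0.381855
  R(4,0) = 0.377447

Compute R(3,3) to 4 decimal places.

Richardson extrapolation on the trapezoidal column (denominator 4−1=3):
R(1,1) = (4·0.500050 − 0.935500) / 3 = 0.354900
R(2,1) = 0.400428 + (0.400428 − 0.500050)/3 = 0.367221
R(3,1) = (4·0.381855 − 0.400428) / 3 = 0.375664
R(2,2) = 0.367221 + (0.367221 − 0.354900)/15 = 0.368042
R(3,2) = 0.375664 + (0.375664 − 0.367221)/15 = 0.376227
R(3,3) = 0.376227 + (0.376227 − 0.368042)/63 = 0.376357

0.3764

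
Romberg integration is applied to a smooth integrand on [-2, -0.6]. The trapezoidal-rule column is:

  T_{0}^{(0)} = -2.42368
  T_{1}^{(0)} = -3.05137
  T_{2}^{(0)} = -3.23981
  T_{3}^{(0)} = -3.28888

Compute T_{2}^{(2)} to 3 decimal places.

T_{1}^{(1)} = -3.05137 + (-3.05137 − (-2.42368))/3 = -3.26060
T_{2}^{(1)} = -3.23981 + (-3.23981 − (-3.05137))/3 = -3.30262
T_{2}^{(2)} = -3.30262 + (-3.30262 − (-3.26060))/15 = -3.30542

-3.305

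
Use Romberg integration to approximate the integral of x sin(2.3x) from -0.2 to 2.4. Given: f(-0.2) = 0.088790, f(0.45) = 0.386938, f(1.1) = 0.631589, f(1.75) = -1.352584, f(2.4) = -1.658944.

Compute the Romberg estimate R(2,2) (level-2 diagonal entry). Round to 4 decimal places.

R(0,0) (trapezoid, 1 panel, h=2.6000): -2.041200
R(1,0) (trapezoid, 2 panels, h=1.3000): -0.199534
R(2,0) (trapezoid, 4 panels, h=0.6500): -0.727437
R(1,1) = -0.199534 + (-0.199534 − (-2.041200))/3 = 0.414355
R(2,1) = -0.727437 + (-0.727437 − (-0.199534))/3 = -0.903405
R(2,2) = -0.903405 + (-0.903405 − 0.414355)/15 = -0.991256

-0.9913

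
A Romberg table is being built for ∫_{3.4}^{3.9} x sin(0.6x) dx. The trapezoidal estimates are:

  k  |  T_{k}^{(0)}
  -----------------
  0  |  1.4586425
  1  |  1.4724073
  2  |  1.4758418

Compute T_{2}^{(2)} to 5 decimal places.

T_{1}^{(1)} = 1.4724073 + (1.4724073 − 1.4586425)/3 = 1.4769956
T_{2}^{(1)} = (4·1.4758418 − 1.4724073) / 3 = 1.4769866
T_{2}^{(2)} = (16·1.4769866 − 1.4769956) / 15 = 1.4769860

1.47699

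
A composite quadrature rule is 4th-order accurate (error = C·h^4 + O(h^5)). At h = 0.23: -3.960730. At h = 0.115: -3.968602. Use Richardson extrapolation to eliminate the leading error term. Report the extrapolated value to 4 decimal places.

-3.9691

The leading error scales as h^4; refining by a factor of 2 reduces it by 2^4 = 16.
Extrapolated value = (16·A(h/2) − A(h)) / (16 − 1)
= (16·(-3.968602) − (-3.960730)) / 15
= -59.536902 / 15 = -3.969127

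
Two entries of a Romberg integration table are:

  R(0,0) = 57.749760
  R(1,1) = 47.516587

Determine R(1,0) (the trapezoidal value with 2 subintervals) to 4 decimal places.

From R(1,1) = (4·R(1,0) − R(0,0))/3, solve for R(1,0):
4·R(1,0) = 3·47.516587 + 57.749760 = 200.299521
R(1,0) = 50.074880

50.0749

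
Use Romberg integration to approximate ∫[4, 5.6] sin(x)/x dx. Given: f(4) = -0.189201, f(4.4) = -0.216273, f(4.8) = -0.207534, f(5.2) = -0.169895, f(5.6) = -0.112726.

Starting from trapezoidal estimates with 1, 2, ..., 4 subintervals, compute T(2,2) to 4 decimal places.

T(0,0) (trapezoid, 1 panel, h=1.6000): -0.241542
T(1,0) (trapezoid, 2 panels, h=0.8000): -0.286798
T(2,0) (trapezoid, 4 panels, h=0.4000): -0.297866
T(1,1) = -0.286798 + (-0.286798 − (-0.241542))/3 = -0.301883
T(2,1) = -0.297866 + (-0.297866 − (-0.286798))/3 = -0.301555
T(2,2) = -0.301555 + (-0.301555 − (-0.301883))/15 = -0.301533

-0.3015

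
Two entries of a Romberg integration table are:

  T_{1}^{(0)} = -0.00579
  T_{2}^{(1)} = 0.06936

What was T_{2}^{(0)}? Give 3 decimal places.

From T_{2}^{(1)} = (4·T_{2}^{(0)} − T_{1}^{(0)})/3, solve for T_{2}^{(0)}:
4·T_{2}^{(0)} = 3·0.06936 + (-0.00579) = 0.20229
T_{2}^{(0)} = 0.05057

0.051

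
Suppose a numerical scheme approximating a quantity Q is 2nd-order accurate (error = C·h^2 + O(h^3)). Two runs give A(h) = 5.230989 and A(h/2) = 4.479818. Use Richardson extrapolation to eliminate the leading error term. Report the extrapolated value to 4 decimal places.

Extrapolated value = (4·A(h/2) − A(h)) / (4 − 1)
= (4·4.479818 − 5.230989) / 3
= 12.688283 / 3 = 4.229428

4.2294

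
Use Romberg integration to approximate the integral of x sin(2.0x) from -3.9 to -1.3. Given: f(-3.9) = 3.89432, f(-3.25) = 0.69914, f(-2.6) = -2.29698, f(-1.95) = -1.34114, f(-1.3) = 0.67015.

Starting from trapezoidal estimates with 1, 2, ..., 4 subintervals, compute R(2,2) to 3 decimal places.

R(0,0) (trapezoid, 1 panel, h=2.6000): 5.93381
R(1,0) (trapezoid, 2 panels, h=1.3000): -0.01917
R(2,0) (trapezoid, 4 panels, h=0.6500): -0.42688
R(1,1) = -0.01917 + (-0.01917 − 5.93381)/3 = -2.00350
R(2,1) = -0.42688 + (-0.42688 − (-0.01917))/3 = -0.56278
R(2,2) = -0.56278 + (-0.56278 − (-2.00350))/15 = -0.46673

-0.467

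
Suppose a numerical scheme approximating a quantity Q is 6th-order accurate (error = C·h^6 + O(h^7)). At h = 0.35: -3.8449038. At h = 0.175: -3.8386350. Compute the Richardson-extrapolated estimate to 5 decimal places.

-3.83854

Extrapolated value = (64·A(h/2) − A(h)) / (64 − 1)
= (64·(-3.8386350) − (-3.8449038)) / 63
= -241.8277362 / 63 = -3.8385355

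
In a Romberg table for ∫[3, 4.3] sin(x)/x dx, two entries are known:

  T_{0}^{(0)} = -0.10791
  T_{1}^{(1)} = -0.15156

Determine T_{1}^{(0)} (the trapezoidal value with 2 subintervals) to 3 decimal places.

-0.141

From T_{1}^{(1)} = (4·T_{1}^{(0)} − T_{0}^{(0)})/3, solve for T_{1}^{(0)}:
4·T_{1}^{(0)} = 3·(-0.15156) + (-0.10791) = -0.56259
T_{1}^{(0)} = -0.14065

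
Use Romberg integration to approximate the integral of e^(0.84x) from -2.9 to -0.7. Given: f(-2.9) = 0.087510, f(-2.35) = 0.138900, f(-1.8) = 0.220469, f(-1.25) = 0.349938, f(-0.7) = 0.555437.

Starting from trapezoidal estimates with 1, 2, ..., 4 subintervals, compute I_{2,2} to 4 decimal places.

0.5571

I_{0,0} (trapezoid, 1 panel, h=2.2000): 0.707242
I_{1,0} (trapezoid, 2 panels, h=1.1000): 0.596137
I_{2,0} (trapezoid, 4 panels, h=0.5500): 0.566929
I_{1,1} = 0.596137 + (0.596137 − 0.707242)/3 = 0.559102
I_{2,1} = 0.566929 + (0.566929 − 0.596137)/3 = 0.557193
I_{2,2} = 0.557193 + (0.557193 − 0.559102)/15 = 0.557066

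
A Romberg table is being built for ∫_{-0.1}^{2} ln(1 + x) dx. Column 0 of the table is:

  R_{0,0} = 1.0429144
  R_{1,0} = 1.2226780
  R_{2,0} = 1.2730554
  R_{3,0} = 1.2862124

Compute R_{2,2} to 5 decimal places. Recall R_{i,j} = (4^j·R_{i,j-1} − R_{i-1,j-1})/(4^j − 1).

R_{1,1} = 1.2226780 + (1.2226780 − 1.0429144)/3 = 1.2825992
R_{2,1} = (4·1.2730554 − 1.2226780) / 3 = 1.2898479
R_{2,2} = 1.2898479 + (1.2898479 − 1.2825992)/15 = 1.2903311

1.29033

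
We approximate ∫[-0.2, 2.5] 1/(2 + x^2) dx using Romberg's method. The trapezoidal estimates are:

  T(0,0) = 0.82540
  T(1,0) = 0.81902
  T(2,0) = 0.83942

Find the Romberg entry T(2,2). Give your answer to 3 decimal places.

Richardson extrapolation on the trapezoidal column (denominator 4−1=3):
T(1,1) = (4·0.81902 − 0.82540) / 3 = 0.81689
T(2,1) = (4·0.83942 − 0.81902) / 3 = 0.84622
T(2,2) = (16·0.84622 − 0.81689) / 15 = 0.84818

0.848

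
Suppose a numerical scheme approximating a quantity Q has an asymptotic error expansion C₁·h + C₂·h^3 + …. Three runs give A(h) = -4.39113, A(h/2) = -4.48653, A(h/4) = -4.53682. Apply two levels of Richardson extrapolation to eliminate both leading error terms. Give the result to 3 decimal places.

-4.588

First eliminate the h term (factor 2^1 = 2):
  B₁ = (2·(-4.48653) − (-4.39113))/1 = -4.58193
  B₂ = (2·(-4.53682) − (-4.48653))/1 = -4.58711
Then eliminate the h^3 term (factor 2^3 = 8):
  (8·(-4.58711) − (-4.58193))/7 = -4.58785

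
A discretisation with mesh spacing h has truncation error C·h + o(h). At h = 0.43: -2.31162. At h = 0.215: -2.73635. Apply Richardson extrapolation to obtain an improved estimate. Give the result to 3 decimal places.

-3.161

The leading error scales as h; refining by a factor of 2 reduces it by 2^1 = 2.
Extrapolated value = (2·A(h/2) − A(h)) / (2 − 1)
= (2·(-2.73635) − (-2.31162)) / 1
= -3.16108 / 1 = -3.16108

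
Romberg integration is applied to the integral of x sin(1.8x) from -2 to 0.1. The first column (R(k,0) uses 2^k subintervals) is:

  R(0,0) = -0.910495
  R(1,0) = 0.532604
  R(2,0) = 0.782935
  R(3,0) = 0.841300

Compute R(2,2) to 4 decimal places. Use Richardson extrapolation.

0.8566

R(1,1) = 0.532604 + (0.532604 − (-0.910495))/3 = 1.013637
R(2,1) = 0.782935 + (0.782935 − 0.532604)/3 = 0.866379
R(2,2) = 0.866379 + (0.866379 − 1.013637)/15 = 0.856562
(Column j=1 coincides with Simpson's rule on the same nodes.)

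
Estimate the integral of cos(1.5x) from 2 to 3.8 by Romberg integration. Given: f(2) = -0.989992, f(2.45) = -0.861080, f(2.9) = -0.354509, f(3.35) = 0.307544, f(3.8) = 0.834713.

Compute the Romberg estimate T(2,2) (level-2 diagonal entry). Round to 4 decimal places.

T(0,0) (trapezoid, 1 panel, h=1.8000): -0.139751
T(1,0) (trapezoid, 2 panels, h=0.9000): -0.388934
T(2,0) (trapezoid, 4 panels, h=0.4500): -0.443558
T(1,1) = -0.388934 + (-0.388934 − (-0.139751))/3 = -0.471995
T(2,1) = -0.443558 + (-0.443558 − (-0.388934))/3 = -0.461766
T(2,2) = -0.461766 + (-0.461766 − (-0.471995))/15 = -0.461084

-0.4611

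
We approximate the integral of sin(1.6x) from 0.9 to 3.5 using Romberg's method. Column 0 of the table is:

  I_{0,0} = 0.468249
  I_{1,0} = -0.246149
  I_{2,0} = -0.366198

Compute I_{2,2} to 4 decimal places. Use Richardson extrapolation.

Richardson extrapolation on the trapezoidal column (denominator 4−1=3):
I_{1,1} = (4·(-0.246149) − 0.468249) / 3 = -0.484282
I_{2,1} = -0.366198 + (-0.366198 − (-0.246149))/3 = -0.406214
I_{2,2} = (16·(-0.406214) − (-0.484282)) / 15 = -0.401009

-0.4010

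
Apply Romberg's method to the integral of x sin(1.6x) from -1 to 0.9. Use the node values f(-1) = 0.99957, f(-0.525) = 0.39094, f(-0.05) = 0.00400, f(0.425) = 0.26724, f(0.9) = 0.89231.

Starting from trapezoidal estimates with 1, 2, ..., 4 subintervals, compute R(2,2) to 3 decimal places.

0.725

R(0,0) (trapezoid, 1 panel, h=1.9000): 1.79729
R(1,0) (trapezoid, 2 panels, h=0.9500): 0.90244
R(2,0) (trapezoid, 4 panels, h=0.4750): 0.76386
R(1,1) = 0.90244 + (0.90244 − 1.79729)/3 = 0.60416
R(2,1) = 0.76386 + (0.76386 − 0.90244)/3 = 0.71767
R(2,2) = 0.71767 + (0.71767 − 0.60416)/15 = 0.72524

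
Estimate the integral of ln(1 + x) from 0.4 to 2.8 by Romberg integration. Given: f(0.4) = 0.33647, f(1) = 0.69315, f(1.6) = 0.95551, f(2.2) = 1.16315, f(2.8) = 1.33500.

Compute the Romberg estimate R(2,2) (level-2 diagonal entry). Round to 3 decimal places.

R(0,0) (trapezoid, 1 panel, h=2.4000): 2.00576
R(1,0) (trapezoid, 2 panels, h=1.2000): 2.14949
R(2,0) (trapezoid, 4 panels, h=0.6000): 2.18853
R(1,1) = 2.14949 + (2.14949 − 2.00576)/3 = 2.19740
R(2,1) = 2.18853 + (2.18853 − 2.14949)/3 = 2.20154
R(2,2) = 2.20154 + (2.20154 − 2.19740)/15 = 2.20182

2.202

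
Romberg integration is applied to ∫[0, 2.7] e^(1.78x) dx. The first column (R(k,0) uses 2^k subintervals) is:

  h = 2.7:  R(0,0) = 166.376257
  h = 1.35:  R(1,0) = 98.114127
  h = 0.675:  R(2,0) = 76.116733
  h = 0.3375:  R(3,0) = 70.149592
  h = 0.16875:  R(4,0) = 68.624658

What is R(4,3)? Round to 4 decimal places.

68.1133

Richardson extrapolation on the trapezoidal column (denominator 4−1=3):
R(2,1) = (4·76.116733 − 98.114127) / 3 = 68.784268
R(3,1) = (4·70.149592 − 76.116733) / 3 = 68.160545
R(4,1) = (4·68.624658 − 70.149592) / 3 = 68.116347
R(3,2) = (16·68.160545 − 68.784268) / 15 = 68.118963
R(4,2) = (16·68.116347 − 68.160545) / 15 = 68.113400
R(4,3) = (64·68.113400 − 68.118963) / 63 = 68.113312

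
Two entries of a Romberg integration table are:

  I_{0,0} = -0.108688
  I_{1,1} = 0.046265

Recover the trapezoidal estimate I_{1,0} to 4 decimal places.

From I_{1,1} = (4·I_{1,0} − I_{0,0})/3, solve for I_{1,0}:
4·I_{1,0} = 3·0.046265 + (-0.108688) = 0.030107
I_{1,0} = 0.007527

0.0075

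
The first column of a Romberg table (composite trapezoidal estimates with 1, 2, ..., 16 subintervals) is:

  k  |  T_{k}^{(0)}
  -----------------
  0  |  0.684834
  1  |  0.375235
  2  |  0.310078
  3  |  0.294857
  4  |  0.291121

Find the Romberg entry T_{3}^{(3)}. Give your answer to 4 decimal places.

0.2899

T_{1}^{(1)} = (4·0.375235 − 0.684834) / 3 = 0.272035
T_{2}^{(1)} = (4·0.310078 − 0.375235) / 3 = 0.288359
T_{3}^{(1)} = (4·0.294857 − 0.310078) / 3 = 0.289783
T_{2}^{(2)} = (16·0.288359 − 0.272035) / 15 = 0.289447
T_{3}^{(2)} = 0.289783 + (0.289783 − 0.288359)/15 = 0.289878
T_{3}^{(3)} = 0.289878 + (0.289878 − 0.289447)/63 = 0.289885
(Column j=1 coincides with Simpson's rule on the same nodes.)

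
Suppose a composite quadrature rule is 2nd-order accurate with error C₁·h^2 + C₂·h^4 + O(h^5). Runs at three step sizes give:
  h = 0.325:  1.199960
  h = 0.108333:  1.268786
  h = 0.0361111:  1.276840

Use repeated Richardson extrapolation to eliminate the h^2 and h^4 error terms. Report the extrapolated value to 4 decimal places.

First eliminate the h^2 term (factor 3^2 = 9):
  B₁ = (9·1.268786 − 1.199960)/8 = 1.277389
  B₂ = (9·1.276840 − 1.268786)/8 = 1.277847
Then eliminate the h^4 term (factor 3^4 = 81):
  (81·1.277847 − 1.277389)/80 = 1.277853

1.2779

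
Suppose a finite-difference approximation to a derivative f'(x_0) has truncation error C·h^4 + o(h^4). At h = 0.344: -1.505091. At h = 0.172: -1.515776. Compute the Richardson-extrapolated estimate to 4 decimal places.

-1.5165

The leading error scales as h^4; refining by a factor of 2 reduces it by 2^4 = 16.
Extrapolated value = (16·A(h/2) − A(h)) / (16 − 1)
= (16·(-1.515776) − (-1.505091)) / 15
= -22.747325 / 15 = -1.516488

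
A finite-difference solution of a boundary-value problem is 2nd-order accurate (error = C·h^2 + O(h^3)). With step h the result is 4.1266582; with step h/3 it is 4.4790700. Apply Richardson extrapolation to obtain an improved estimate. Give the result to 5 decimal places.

4.52312

Extrapolated value = (9·A(h/3) − A(h)) / (9 − 1)
= (9·4.4790700 − 4.1266582) / 8
= 36.1849718 / 8 = 4.5231215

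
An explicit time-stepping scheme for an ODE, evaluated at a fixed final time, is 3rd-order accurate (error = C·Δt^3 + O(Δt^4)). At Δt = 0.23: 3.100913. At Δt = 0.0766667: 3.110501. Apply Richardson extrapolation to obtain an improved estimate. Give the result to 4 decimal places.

3.1109

The leading error scales as Δt^3; refining by a factor of 3 reduces it by 3^3 = 27.
Extrapolated value = (27·A(Δt/3) − A(Δt)) / (27 − 1)
= (27·3.110501 − 3.100913) / 26
= 80.882614 / 26 = 3.110870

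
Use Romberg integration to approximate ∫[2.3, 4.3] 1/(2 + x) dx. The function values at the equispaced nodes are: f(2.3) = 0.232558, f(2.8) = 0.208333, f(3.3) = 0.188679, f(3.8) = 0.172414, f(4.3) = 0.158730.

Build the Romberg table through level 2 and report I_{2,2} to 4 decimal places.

I_{0,0} (trapezoid, 1 panel, h=2.0000): 0.391288
I_{1,0} (trapezoid, 2 panels, h=1.0000): 0.384323
I_{2,0} (trapezoid, 4 panels, h=0.5000): 0.382535
I_{1,1} = 0.384323 + (0.384323 − 0.391288)/3 = 0.382001
I_{2,1} = 0.382535 + (0.382535 − 0.384323)/3 = 0.381939
I_{2,2} = 0.381939 + (0.381939 − 0.382001)/15 = 0.381935

0.3819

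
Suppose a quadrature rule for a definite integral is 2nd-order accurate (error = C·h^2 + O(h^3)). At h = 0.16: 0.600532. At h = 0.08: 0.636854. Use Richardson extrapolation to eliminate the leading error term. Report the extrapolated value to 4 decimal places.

Extrapolated value = (4·A(h/2) − A(h)) / (4 − 1)
= (4·0.636854 − 0.600532) / 3
= 1.946884 / 3 = 0.648961

0.6490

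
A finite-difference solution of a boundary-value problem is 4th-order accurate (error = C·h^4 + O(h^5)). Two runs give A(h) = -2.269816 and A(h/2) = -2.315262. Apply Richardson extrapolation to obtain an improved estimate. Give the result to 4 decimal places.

The leading error scales as h^4; refining by a factor of 2 reduces it by 2^4 = 16.
Extrapolated value = (16·A(h/2) − A(h)) / (16 − 1)
= (16·(-2.315262) − (-2.269816)) / 15
= -34.774376 / 15 = -2.318292

-2.3183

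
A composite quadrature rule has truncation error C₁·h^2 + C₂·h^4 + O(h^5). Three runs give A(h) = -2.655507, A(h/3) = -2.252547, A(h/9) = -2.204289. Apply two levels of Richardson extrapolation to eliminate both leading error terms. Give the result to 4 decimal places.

First eliminate the h^2 term (factor 3^2 = 9):
  B₁ = (9·(-2.252547) − (-2.655507))/8 = -2.202177
  B₂ = (9·(-2.204289) − (-2.252547))/8 = -2.198257
Then eliminate the h^4 term (factor 3^4 = 81):
  (81·(-2.198257) − (-2.202177))/80 = -2.198208

-2.1982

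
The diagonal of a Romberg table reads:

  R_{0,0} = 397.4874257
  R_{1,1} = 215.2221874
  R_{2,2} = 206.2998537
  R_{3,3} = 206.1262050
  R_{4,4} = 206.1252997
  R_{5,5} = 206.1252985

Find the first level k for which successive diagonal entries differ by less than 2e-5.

|R_{1,1} − R_{0,0}| = 182.2652383 ≥ 2e-5
|R_{2,2} − R_{1,1}| = 8.9223337 ≥ 2e-5
|R_{3,3} − R_{2,2}| = 0.1736487 ≥ 2e-5
|R_{4,4} − R_{3,3}| = 0.0009053 ≥ 2e-5
|R_{5,5} − R_{4,4}| = 0.0000012 < 2e-5

k = 5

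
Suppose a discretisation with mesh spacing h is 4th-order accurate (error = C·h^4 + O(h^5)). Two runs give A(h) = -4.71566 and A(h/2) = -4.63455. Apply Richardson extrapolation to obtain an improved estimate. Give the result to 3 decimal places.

Extrapolated value = (16·A(h/2) − A(h)) / (16 − 1)
= (16·(-4.63455) − (-4.71566)) / 15
= -69.43714 / 15 = -4.62914

-4.629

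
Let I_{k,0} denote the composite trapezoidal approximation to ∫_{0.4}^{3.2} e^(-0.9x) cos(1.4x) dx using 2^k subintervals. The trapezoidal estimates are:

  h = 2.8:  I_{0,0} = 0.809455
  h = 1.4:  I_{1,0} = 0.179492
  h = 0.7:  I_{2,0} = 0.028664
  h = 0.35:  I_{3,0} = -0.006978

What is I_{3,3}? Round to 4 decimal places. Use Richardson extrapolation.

I_{1,1} = (4·0.179492 − 0.809455) / 3 = -0.030496
I_{2,1} = 0.028664 + (0.028664 − 0.179492)/3 = -0.021612
I_{3,1} = -0.006978 + (-0.006978 − 0.028664)/3 = -0.018859
I_{2,2} = -0.021612 + (-0.021612 − (-0.030496))/15 = -0.021020
I_{3,2} = (16·(-0.018859) − (-0.021612)) / 15 = -0.018675
I_{3,3} = (64·(-0.018675) − (-0.021020)) / 63 = -0.018638
(Column j=1 coincides with Simpson's rule on the same nodes.)

-0.0186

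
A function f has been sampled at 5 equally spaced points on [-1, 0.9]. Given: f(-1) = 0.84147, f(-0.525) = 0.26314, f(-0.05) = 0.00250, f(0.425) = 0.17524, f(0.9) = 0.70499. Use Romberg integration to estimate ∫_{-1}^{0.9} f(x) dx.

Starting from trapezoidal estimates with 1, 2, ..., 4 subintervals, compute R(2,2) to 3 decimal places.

R(0,0) (trapezoid, 1 panel, h=1.9000): 1.46914
R(1,0) (trapezoid, 2 panels, h=0.9500): 0.73694
R(2,0) (trapezoid, 4 panels, h=0.4750): 0.57670
R(1,1) = 0.73694 + (0.73694 − 1.46914)/3 = 0.49287
R(2,1) = 0.57670 + (0.57670 − 0.73694)/3 = 0.52329
R(2,2) = 0.52329 + (0.52329 − 0.49287)/15 = 0.52532

0.525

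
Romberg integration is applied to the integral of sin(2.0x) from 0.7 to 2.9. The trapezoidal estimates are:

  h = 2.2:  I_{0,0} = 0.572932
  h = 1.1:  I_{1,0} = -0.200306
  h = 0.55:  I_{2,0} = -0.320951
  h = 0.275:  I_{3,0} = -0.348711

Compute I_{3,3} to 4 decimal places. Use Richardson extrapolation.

I_{1,1} = (4·(-0.200306) − 0.572932) / 3 = -0.458052
I_{2,1} = (4·(-0.320951) − (-0.200306)) / 3 = -0.361166
I_{3,1} = -0.348711 + (-0.348711 − (-0.320951))/3 = -0.357964
I_{2,2} = -0.361166 + (-0.361166 − (-0.458052))/15 = -0.354707
I_{3,2} = -0.357964 + (-0.357964 − (-0.361166))/15 = -0.357751
I_{3,3} = (64·(-0.357751) − (-0.354707)) / 63 = -0.357799
(Column j=1 coincides with Simpson's rule on the same nodes.)

-0.3578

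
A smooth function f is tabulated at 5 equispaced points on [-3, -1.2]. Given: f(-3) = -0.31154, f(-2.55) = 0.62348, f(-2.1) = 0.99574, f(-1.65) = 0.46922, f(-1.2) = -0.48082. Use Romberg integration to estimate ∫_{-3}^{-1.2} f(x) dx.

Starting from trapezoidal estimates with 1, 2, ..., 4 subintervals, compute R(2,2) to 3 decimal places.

R(0,0) (trapezoid, 1 panel, h=1.8000): -0.71312
R(1,0) (trapezoid, 2 panels, h=0.9000): 0.53960
R(2,0) (trapezoid, 4 panels, h=0.4500): 0.76152
R(1,1) = 0.53960 + (0.53960 − (-0.71312))/3 = 0.95717
R(2,1) = 0.76152 + (0.76152 − 0.53960)/3 = 0.83549
R(2,2) = 0.83549 + (0.83549 − 0.95717)/15 = 0.82738

0.827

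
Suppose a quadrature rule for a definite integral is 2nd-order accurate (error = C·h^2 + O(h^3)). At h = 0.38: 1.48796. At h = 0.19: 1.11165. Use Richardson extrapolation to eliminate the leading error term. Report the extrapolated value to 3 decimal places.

The leading error scales as h^2; refining by a factor of 2 reduces it by 2^2 = 4.
Extrapolated value = (4·A(h/2) − A(h)) / (4 − 1)
= (4·1.11165 − 1.48796) / 3
= 2.95864 / 3 = 0.98621

0.986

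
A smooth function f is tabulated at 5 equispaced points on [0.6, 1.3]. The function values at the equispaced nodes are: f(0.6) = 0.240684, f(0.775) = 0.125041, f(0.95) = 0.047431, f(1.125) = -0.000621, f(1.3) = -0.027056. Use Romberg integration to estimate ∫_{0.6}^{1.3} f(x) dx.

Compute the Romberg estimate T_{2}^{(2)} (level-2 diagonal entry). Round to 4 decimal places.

0.0470

T_{0}^{(0)} (trapezoid, 1 panel, h=0.7000): 0.074770
T_{1}^{(0)} (trapezoid, 2 panels, h=0.3500): 0.053986
T_{2}^{(0)} (trapezoid, 4 panels, h=0.1750): 0.048766
T_{1}^{(1)} = 0.053986 + (0.053986 − 0.074770)/3 = 0.047058
T_{2}^{(1)} = 0.048766 + (0.048766 − 0.053986)/3 = 0.047026
T_{2}^{(2)} = 0.047026 + (0.047026 − 0.047058)/15 = 0.047024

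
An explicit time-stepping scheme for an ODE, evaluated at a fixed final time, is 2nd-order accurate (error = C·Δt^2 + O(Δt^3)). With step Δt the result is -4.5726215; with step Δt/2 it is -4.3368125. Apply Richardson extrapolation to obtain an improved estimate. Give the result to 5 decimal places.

-4.25821

Extrapolated value = (4·A(Δt/2) − A(Δt)) / (4 − 1)
= (4·(-4.3368125) − (-4.5726215)) / 3
= -12.7746285 / 3 = -4.2582095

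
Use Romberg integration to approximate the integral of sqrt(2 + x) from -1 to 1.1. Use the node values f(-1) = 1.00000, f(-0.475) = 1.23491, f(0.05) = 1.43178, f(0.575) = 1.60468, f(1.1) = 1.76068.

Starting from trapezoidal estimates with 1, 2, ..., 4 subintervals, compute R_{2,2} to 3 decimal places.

R_{0,0} (trapezoid, 1 panel, h=2.1000): 2.89871
R_{1,0} (trapezoid, 2 panels, h=1.0500): 2.95273
R_{2,0} (trapezoid, 4 panels, h=0.5250): 2.96715
R_{1,1} = 2.95273 + (2.95273 − 2.89871)/3 = 2.97074
R_{2,1} = 2.96715 + (2.96715 − 2.95273)/3 = 2.97196
R_{2,2} = 2.97196 + (2.97196 − 2.97074)/15 = 2.97204

2.972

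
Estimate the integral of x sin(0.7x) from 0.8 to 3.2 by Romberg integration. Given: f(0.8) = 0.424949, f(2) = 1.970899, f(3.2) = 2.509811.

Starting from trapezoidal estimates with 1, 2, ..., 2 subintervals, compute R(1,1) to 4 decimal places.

4.3273

R(0,0) (trapezoid, 1 panel, h=2.4000): 3.521712
R(1,0) (trapezoid, 2 panels, h=1.2000): 4.125935
R(1,1) = 4.125935 + (4.125935 − 3.521712)/3 = 4.327343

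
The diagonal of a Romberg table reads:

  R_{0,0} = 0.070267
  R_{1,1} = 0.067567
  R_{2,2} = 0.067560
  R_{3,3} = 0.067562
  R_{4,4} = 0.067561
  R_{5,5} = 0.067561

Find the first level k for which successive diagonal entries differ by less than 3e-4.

|R_{1,1} − R_{0,0}| = 0.002700 ≥ 3e-4
|R_{2,2} − R_{1,1}| = 0.000007 < 3e-4

k = 2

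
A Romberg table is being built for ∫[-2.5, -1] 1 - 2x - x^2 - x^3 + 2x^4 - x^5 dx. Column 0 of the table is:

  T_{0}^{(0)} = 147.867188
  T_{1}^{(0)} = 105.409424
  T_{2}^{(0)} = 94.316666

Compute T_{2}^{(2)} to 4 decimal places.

90.5766

Richardson extrapolation on the trapezoidal column (denominator 4−1=3):
T_{1}^{(1)} = 105.409424 + (105.409424 − 147.867188)/3 = 91.256836
T_{2}^{(1)} = (4·94.316666 − 105.409424) / 3 = 90.619080
T_{2}^{(2)} = 90.619080 + (90.619080 − 91.256836)/15 = 90.576563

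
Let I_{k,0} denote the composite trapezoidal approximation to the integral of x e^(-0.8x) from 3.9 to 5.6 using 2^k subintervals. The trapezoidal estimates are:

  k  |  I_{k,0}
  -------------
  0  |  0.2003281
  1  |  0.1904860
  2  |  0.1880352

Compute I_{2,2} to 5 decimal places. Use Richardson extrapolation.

0.18722

I_{1,1} = 0.1904860 + (0.1904860 − 0.2003281)/3 = 0.1872053
I_{2,1} = (4·0.1880352 − 0.1904860) / 3 = 0.1872183
I_{2,2} = 0.1872183 + (0.1872183 − 0.1872053)/15 = 0.1872192
(Column j=1 coincides with Simpson's rule on the same nodes.)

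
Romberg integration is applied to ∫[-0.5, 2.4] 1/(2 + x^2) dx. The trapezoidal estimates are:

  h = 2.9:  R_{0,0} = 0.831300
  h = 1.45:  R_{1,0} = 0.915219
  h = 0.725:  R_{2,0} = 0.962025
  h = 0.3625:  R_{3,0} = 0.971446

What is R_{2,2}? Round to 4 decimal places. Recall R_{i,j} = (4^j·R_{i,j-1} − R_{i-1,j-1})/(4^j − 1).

R_{1,1} = (4·0.915219 − 0.831300) / 3 = 0.943192
R_{2,1} = 0.962025 + (0.962025 − 0.915219)/3 = 0.977627
R_{2,2} = (16·0.977627 − 0.943192) / 15 = 0.979923
(Column j=1 coincides with Simpson's rule on the same nodes.)

0.9799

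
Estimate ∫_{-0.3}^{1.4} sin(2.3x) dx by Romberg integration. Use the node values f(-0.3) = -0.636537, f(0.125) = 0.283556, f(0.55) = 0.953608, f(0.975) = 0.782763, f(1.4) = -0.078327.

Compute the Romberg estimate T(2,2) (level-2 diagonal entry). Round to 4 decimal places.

0.7662

T(0,0) (trapezoid, 1 panel, h=1.7000): -0.607634
T(1,0) (trapezoid, 2 panels, h=0.8500): 0.506750
T(2,0) (trapezoid, 4 panels, h=0.4250): 0.706560
T(1,1) = 0.506750 + (0.506750 − (-0.607634))/3 = 0.878211
T(2,1) = 0.706560 + (0.706560 − 0.506750)/3 = 0.773163
T(2,2) = 0.773163 + (0.773163 − 0.878211)/15 = 0.766160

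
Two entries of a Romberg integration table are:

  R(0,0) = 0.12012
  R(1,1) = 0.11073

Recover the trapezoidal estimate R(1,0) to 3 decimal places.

From R(1,1) = (4·R(1,0) − R(0,0))/3, solve for R(1,0):
4·R(1,0) = 3·0.11073 + 0.12012 = 0.45231
R(1,0) = 0.11308

0.113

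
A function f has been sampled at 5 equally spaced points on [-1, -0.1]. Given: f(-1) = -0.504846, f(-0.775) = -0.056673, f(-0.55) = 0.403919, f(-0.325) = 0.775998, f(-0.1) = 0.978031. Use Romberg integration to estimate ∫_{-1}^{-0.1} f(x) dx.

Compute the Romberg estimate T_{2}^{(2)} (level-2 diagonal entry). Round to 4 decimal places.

T_{0}^{(0)} (trapezoid, 1 panel, h=0.9000): 0.212933
T_{1}^{(0)} (trapezoid, 2 panels, h=0.4500): 0.288230
T_{2}^{(0)} (trapezoid, 4 panels, h=0.2250): 0.305963
T_{1}^{(1)} = 0.288230 + (0.288230 − 0.212933)/3 = 0.313329
T_{2}^{(1)} = 0.305963 + (0.305963 − 0.288230)/3 = 0.311874
T_{2}^{(2)} = 0.311874 + (0.311874 − 0.313329)/15 = 0.311777

0.3118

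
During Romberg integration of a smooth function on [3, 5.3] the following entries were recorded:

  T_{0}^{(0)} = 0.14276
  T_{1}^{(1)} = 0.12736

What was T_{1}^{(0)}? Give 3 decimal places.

From T_{1}^{(1)} = (4·T_{1}^{(0)} − T_{0}^{(0)})/3, solve for T_{1}^{(0)}:
4·T_{1}^{(0)} = 3·0.12736 + 0.14276 = 0.52484
T_{1}^{(0)} = 0.13121

0.131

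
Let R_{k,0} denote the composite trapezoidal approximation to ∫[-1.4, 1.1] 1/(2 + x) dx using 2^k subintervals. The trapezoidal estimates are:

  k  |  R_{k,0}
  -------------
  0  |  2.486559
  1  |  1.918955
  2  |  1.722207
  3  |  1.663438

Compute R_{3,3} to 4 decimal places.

1.6429

Richardson extrapolation on the trapezoidal column (denominator 4−1=3):
R_{1,1} = 1.918955 + (1.918955 − 2.486559)/3 = 1.729754
R_{2,1} = (4·1.722207 − 1.918955) / 3 = 1.656624
R_{3,1} = (4·1.663438 − 1.722207) / 3 = 1.643848
R_{2,2} = (16·1.656624 − 1.729754) / 15 = 1.651749
R_{3,2} = 1.643848 + (1.643848 − 1.656624)/15 = 1.642996
R_{3,3} = (64·1.642996 − 1.651749) / 63 = 1.642857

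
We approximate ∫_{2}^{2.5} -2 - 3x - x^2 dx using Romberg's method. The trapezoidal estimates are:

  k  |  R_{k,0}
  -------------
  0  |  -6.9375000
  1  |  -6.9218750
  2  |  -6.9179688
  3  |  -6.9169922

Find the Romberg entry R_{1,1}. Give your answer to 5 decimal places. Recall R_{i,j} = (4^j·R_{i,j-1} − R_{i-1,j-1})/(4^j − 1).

R_{1,1} = -6.9218750 + (-6.9218750 − (-6.9375000))/3 = -6.9166667

-6.91667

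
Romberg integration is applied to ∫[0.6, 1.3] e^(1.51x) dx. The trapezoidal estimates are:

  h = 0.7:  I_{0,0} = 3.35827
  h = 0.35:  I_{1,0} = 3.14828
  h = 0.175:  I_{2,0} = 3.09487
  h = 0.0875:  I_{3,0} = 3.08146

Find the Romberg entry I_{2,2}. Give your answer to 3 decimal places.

3.077

I_{1,1} = 3.14828 + (3.14828 − 3.35827)/3 = 3.07828
I_{2,1} = (4·3.09487 − 3.14828) / 3 = 3.07707
I_{2,2} = (16·3.07707 − 3.07828) / 15 = 3.07699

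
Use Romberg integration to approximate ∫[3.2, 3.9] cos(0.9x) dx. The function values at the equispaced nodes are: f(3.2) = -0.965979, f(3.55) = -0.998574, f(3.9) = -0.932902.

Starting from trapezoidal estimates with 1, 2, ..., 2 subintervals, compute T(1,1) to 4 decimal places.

-0.6875

T(0,0) (trapezoid, 1 panel, h=0.7000): -0.664608
T(1,0) (trapezoid, 2 panels, h=0.3500): -0.681805
T(1,1) = -0.681805 + (-0.681805 − (-0.664608))/3 = -0.687537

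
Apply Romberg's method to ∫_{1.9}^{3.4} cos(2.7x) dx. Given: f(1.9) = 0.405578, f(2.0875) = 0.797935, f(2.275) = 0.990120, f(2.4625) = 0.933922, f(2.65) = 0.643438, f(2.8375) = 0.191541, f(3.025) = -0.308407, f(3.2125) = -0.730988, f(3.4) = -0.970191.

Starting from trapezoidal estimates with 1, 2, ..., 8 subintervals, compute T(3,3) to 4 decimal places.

0.4283

T(0,0) (trapezoid, 1 panel, h=1.5000): -0.423460
T(1,0) (trapezoid, 2 panels, h=0.7500): 0.270849
T(2,0) (trapezoid, 4 panels, h=0.3750): 0.391067
T(3,0) (trapezoid, 8 panels, h=0.1875): 0.419110
T(1,1) = 0.270849 + (0.270849 − (-0.423460))/3 = 0.502285
T(2,1) = 0.391067 + (0.391067 − 0.270849)/3 = 0.431140
T(3,1) = 0.419110 + (0.419110 − 0.391067)/3 = 0.428458
T(2,2) = 0.431140 + (0.431140 − 0.502285)/15 = 0.426397
T(3,2) = 0.428458 + (0.428458 − 0.431140)/15 = 0.428279
T(3,3) = 0.428279 + (0.428279 − 0.426397)/63 = 0.428309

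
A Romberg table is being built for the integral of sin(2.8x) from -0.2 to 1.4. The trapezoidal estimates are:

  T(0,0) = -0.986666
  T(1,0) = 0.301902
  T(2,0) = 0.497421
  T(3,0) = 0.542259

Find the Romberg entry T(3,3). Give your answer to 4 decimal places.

Richardson extrapolation on the trapezoidal column (denominator 4−1=3):
T(1,1) = (4·0.301902 − (-0.986666)) / 3 = 0.731425
T(2,1) = 0.497421 + (0.497421 − 0.301902)/3 = 0.562594
T(3,1) = 0.542259 + (0.542259 − 0.497421)/3 = 0.557205
T(2,2) = (16·0.562594 − 0.731425) / 15 = 0.551339
T(3,2) = (16·0.557205 − 0.562594) / 15 = 0.556846
T(3,3) = (64·0.556846 − 0.551339) / 63 = 0.556933

0.5569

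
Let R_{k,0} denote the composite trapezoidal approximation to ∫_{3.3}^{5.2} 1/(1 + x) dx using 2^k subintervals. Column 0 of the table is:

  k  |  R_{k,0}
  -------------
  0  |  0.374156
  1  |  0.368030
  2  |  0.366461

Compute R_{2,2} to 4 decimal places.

Richardson extrapolation on the trapezoidal column (denominator 4−1=3):
R_{1,1} = 0.368030 + (0.368030 − 0.374156)/3 = 0.365988
R_{2,1} = (4·0.366461 − 0.368030) / 3 = 0.365938
R_{2,2} = (16·0.365938 − 0.365988) / 15 = 0.365935

0.3659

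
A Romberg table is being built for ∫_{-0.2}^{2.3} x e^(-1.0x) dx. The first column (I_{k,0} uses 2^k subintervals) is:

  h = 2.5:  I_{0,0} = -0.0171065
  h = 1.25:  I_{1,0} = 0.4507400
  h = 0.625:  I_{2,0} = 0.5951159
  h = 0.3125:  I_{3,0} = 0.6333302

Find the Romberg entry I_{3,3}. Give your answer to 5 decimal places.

Richardson extrapolation on the trapezoidal column (denominator 4−1=3):
I_{1,1} = 0.4507400 + (0.4507400 − (-0.0171065))/3 = 0.6066888
I_{2,1} = 0.5951159 + (0.5951159 − 0.4507400)/3 = 0.6432412
I_{3,1} = 0.6333302 + (0.6333302 − 0.5951159)/3 = 0.6460683
I_{2,2} = 0.6432412 + (0.6432412 − 0.6066888)/15 = 0.6456780
I_{3,2} = (16·0.6460683 − 0.6432412) / 15 = 0.6462568
I_{3,3} = (64·0.6462568 − 0.6456780) / 63 = 0.6462660
(Column j=1 coincides with Simpson's rule on the same nodes.)

0.64627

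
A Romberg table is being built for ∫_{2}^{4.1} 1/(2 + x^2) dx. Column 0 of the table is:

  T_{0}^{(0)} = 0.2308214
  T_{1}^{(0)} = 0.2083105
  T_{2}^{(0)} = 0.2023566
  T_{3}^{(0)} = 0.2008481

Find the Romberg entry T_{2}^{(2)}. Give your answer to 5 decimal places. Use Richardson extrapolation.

0.20034

T_{1}^{(1)} = 0.2083105 + (0.2083105 − 0.2308214)/3 = 0.2008069
T_{2}^{(1)} = (4·0.2023566 − 0.2083105) / 3 = 0.2003720
T_{2}^{(2)} = (16·0.2003720 − 0.2008069) / 15 = 0.2003430
(Column j=1 coincides with Simpson's rule on the same nodes.)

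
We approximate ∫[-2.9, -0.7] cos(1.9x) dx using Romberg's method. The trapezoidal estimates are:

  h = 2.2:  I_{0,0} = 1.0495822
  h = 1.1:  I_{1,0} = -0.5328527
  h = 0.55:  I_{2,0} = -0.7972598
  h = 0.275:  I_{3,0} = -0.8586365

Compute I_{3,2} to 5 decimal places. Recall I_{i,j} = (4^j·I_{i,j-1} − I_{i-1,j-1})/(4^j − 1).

Richardson extrapolation on the trapezoidal column (denominator 4−1=3):
I_{2,1} = (4·(-0.7972598) − (-0.5328527)) / 3 = -0.8853955
I_{3,1} = -0.8586365 + (-0.8586365 − (-0.7972598))/3 = -0.8790954
I_{3,2} = -0.8790954 + (-0.8790954 − (-0.8853955))/15 = -0.8786754

-0.87868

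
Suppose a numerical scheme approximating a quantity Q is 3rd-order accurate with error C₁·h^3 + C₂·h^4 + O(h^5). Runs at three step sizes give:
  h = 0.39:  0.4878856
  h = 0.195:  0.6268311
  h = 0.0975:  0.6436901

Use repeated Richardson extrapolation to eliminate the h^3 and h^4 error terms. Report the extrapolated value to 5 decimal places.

0.64606

First eliminate the h^3 term (factor 2^3 = 8):
  B₁ = (8·0.6268311 − 0.4878856)/7 = 0.6466805
  B₂ = (8·0.6436901 − 0.6268311)/7 = 0.6460985
Then eliminate the h^4 term (factor 2^4 = 16):
  (16·0.6460985 − 0.6466805)/15 = 0.6460597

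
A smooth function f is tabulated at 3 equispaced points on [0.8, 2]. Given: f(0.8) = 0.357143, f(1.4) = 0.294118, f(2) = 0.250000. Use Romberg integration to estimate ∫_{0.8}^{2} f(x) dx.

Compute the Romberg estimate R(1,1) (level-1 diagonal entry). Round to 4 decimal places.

0.3567

R(0,0) (trapezoid, 1 panel, h=1.2000): 0.364286
R(1,0) (trapezoid, 2 panels, h=0.6000): 0.358614
R(1,1) = 0.358614 + (0.358614 − 0.364286)/3 = 0.356723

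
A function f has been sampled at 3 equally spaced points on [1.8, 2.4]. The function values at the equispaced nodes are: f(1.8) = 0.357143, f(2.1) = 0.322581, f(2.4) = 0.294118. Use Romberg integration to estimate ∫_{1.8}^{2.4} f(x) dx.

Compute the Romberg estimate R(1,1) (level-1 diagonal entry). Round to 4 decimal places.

R(0,0) (trapezoid, 1 panel, h=0.6000): 0.195378
R(1,0) (trapezoid, 2 panels, h=0.3000): 0.194463
R(1,1) = 0.194463 + (0.194463 − 0.195378)/3 = 0.194158

0.1942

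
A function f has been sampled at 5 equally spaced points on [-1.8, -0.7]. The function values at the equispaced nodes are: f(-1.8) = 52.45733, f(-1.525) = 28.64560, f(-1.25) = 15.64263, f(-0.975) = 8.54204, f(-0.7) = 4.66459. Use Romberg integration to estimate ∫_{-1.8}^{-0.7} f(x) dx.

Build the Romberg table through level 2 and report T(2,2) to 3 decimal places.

T(0,0) (trapezoid, 1 panel, h=1.1000): 31.41706
T(1,0) (trapezoid, 2 panels, h=0.5500): 24.31197
T(2,0) (trapezoid, 4 panels, h=0.2750): 22.38259
T(1,1) = 24.31197 + (24.31197 − 31.41706)/3 = 21.94361
T(2,1) = 22.38259 + (22.38259 − 24.31197)/3 = 21.73946
T(2,2) = 21.73946 + (21.73946 − 21.94361)/15 = 21.72585

21.726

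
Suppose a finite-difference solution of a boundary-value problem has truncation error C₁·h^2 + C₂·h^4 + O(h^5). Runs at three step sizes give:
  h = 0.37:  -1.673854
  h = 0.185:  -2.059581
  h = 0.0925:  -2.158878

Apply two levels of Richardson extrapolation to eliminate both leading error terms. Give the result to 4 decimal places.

-2.1922

First eliminate the h^2 term (factor 2^2 = 4):
  B₁ = (4·(-2.059581) − (-1.673854))/3 = -2.188157
  B₂ = (4·(-2.158878) − (-2.059581))/3 = -2.191977
Then eliminate the h^4 term (factor 2^4 = 16):
  (16·(-2.191977) − (-2.188157))/15 = -2.192232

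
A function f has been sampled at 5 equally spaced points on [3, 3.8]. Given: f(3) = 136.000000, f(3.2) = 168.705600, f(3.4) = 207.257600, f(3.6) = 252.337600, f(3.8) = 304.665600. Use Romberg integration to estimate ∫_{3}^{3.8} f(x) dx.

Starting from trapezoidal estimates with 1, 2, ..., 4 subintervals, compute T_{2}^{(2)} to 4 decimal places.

169.2901

T_{0}^{(0)} (trapezoid, 1 panel, h=0.8000): 176.266240
T_{1}^{(0)} (trapezoid, 2 panels, h=0.4000): 171.036160
T_{2}^{(0)} (trapezoid, 4 panels, h=0.2000): 169.726720
T_{1}^{(1)} = 171.036160 + (171.036160 − 176.266240)/3 = 169.292800
T_{2}^{(1)} = 169.726720 + (169.726720 − 171.036160)/3 = 169.290240
T_{2}^{(2)} = 169.290240 + (169.290240 − 169.292800)/15 = 169.290069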